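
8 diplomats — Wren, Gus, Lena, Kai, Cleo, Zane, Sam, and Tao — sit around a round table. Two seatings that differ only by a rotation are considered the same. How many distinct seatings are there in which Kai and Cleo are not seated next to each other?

3600

Without the restriction there are (7)! = 5040 seatings.
Seatings with Kai beside Cleo: treat them as a block with 2 internal orders, giving 2 × (6)! = 1440.
Subtracting, 5040 − 1440 = 3600.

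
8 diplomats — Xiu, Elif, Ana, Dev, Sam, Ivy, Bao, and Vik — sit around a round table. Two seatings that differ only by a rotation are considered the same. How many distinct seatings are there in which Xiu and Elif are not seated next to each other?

All circular seatings of 8 people number (7)! = 5040.
Seatings with Xiu beside Elif: treat them as a block with 2 internal orders, giving 2 × (6)! = 1440.
Subtracting, 5040 − 1440 = 3600.

3600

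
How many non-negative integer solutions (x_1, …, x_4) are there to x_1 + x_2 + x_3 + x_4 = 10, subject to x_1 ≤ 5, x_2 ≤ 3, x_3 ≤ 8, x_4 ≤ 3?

91

Ignoring the caps, the number of non-negative solutions to x_1+…+x_4 = 10 is C(13,3) = 286.
Subtract solutions that violate a single cap (substitute x_i' = x_i − (cap_i+1)): x_1 ≥ 6 gives C(7,3) = 35; x_2 ≥ 4 gives C(9,3) = 84; x_3 ≥ 9 gives C(4,3) = 4; x_4 ≥ 4 gives C(9,3) = 84. Together 207.
Add back pairs where two caps are both exceeded: 1 + 0 + 1 + 0 + 10 + 0 = 12.
By inclusion–exclusion the count is 286 − 207 + 12 = 91.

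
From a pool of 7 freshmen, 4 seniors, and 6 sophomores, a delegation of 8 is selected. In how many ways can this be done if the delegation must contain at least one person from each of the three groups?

22813

Total 8-person selections from all 17: C(17,8) = 24310.
Selections missing a whole group: no freshmen → C(10,8) = 45; no seniors → C(13,8) = 1287; no sophomores → C(11,8) = 165.
Add back selections omitting two groups (i.e. drawn from a single group): C(7,8) + C(4,8) + C(6,8) = 0.
By inclusion–exclusion: 24310 − 1497 + 0 = 22813.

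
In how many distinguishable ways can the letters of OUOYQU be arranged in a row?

OUOYQU has 6 letters with O appearing twice and U appearing twice.
So there are 6! / (2!·2!) = 180 distinguishable arrangements.

180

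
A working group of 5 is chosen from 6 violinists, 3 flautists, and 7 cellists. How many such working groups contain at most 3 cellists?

4032

Split by how many cellists are chosen (0 through 3).
Sum: C(7,0)·C(9,5) + C(7,1)·C(9,4) + C(7,2)·C(9,3) + C(7,3)·C(9,2) = 126 + 882 + 1764 + 1260 = 4032.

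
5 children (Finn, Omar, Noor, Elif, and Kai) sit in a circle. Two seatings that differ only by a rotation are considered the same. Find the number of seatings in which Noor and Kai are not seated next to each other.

All circular seatings of 5 people number (4)! = 24.
Those with Noor next to Kai: fuse the pair into one unit and seat 4 units around a circle — 2·(3)! = 12.
Subtracting, 24 − 12 = 12.

12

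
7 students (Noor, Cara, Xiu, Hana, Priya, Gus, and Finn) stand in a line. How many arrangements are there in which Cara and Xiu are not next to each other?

There are 7! = 5040 arrangements in all. If Cara and Xiu are adjacent, merging them into one block gives 2·(6)! = 1440 arrangements.
Complementary counting: 5040 − 1440 = 3600.

3600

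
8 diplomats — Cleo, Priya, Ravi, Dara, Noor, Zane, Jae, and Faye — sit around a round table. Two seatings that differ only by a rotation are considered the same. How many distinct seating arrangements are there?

5040

Fix one person's seat to break rotational symmetry; the remaining 7 people can be arranged in (7)! = 5040 ways.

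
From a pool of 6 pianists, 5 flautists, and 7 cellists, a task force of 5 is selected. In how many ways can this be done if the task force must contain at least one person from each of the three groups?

Unrestricted: C(18,5) = 8568 ways to pick any 5 of the 18.
Subtract selections that omit an entire group: no pianists → C(12,5) = 792; no flautists → C(13,5) = 1287; no cellists → C(11,5) = 462.
Add back selections omitting two groups (i.e. drawn from a single group): C(6,5) + C(5,5) + C(7,5) = 28.
By inclusion–exclusion: 8568 − 2541 + 28 = 6055.

6055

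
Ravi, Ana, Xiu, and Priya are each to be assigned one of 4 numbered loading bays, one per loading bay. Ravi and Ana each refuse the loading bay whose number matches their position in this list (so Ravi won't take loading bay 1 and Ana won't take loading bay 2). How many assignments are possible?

Let Aᵢ (for i ∈ {1, 2}) be the placements that put person i in their forbidden loading bay. Any j of these fix j positions, leaving (4−j)! ways to fill the rest, and there are C(2,j) ways to pick which j.
By inclusion–exclusion, the number of valid placements is Σ_{j=0}^{2} (−1)^j C(2,j)·(4−j)!.
Computing: 24 − 12 + 2 = 14.

14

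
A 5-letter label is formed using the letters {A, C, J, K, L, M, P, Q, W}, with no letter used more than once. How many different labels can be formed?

With no repetition, fill the 5 letters in order: 9 choices, then 8, down to 5.
That product is 9 × 8 × 7 × 6 × 5 = 15120.

15120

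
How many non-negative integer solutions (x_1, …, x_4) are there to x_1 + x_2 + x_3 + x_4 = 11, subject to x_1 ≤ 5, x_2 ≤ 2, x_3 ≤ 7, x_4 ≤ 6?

103

By stars and bars, unrestricted non-negative solutions to x_1+…+x_4 = 11 number C(11+3,3) = 364.
Subtract solutions that violate a single cap (substitute x_i' = x_i − (cap_i+1)): x_1 ≥ 6 gives C(8,3) = 56; x_2 ≥ 3 gives C(11,3) = 165; x_3 ≥ 8 gives C(6,3) = 20; x_4 ≥ 7 gives C(7,3) = 35. Together 276.
Add back pairs where two caps are both exceeded: 10 + 0 + 0 + 1 + 4 + 0 = 15.
By inclusion–exclusion the count is 364 − 276 + 15 = 103.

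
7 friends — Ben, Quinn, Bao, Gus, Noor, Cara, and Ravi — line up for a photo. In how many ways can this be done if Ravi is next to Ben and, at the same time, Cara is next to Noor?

Treat {Ravi,Ben} as one block (2 orders) and {Cara,Noor} as another (2 orders).
That leaves 5 units to arrange: 2 × 2 × 5! = 4 × 120 = 480.

480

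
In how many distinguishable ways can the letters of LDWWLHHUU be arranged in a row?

The 9 letters of LDWWLHHUU have repeats: H appearing twice, L appearing twice, U appearing twice, and W appearing twice.
So there are 9! / (2!·2!·2!·2!) = 22680 distinguishable arrangements.

22680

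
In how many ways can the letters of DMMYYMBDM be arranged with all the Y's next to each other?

840

Treat the 2 copies of Y as a single block. The multiset to arrange is then {YY, B, D, D, M, M, M, M}, 8 items in all.
That gives (8)!/(4!·2!) = 840 arrangements.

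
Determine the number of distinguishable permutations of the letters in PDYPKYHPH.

15120

Letter multiplicities in PDYPKYHPH: D×1, H×2, K×1, P×3, Y×2.
Dividing 9! = 362880 by 3!·2!·2! = 24 for the repeated letters gives 15120.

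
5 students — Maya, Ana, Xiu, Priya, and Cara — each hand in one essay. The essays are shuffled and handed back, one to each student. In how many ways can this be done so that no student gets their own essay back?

This is the derangement count D_5: permutations of 5 items with no fixed point.
By inclusion–exclusion this is Σ_{j=0}^{5} (−1)^j C(5,j)·(5−j)!.
Computing: 120 − 120 + 60 − 20 + 5 − 1 = 44.

44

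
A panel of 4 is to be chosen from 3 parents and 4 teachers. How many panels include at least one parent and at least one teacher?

Total 4-person selections from all 7: C(7,4) = 35.
Subtract selections that omit an entire group: no parents → C(4,4) = 1; no teachers → C(3,4) = 0.
Both groups omitted at once is impossible, so 35 − 1 = 34.

34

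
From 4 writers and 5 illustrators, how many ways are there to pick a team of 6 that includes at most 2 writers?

34

Split by how many writers are chosen (0 through 2).
Sum: C(4,0)·C(5,6) + C(4,1)·C(5,5) + C(4,2)·C(5,4) = 0 + 4 + 30 = 34.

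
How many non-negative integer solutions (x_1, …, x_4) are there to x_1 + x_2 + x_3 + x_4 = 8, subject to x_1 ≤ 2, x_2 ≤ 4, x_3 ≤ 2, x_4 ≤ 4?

27

By stars and bars, unrestricted non-negative solutions to x_1+…+x_4 = 8 number C(8+3,3) = 165.
Subtract solutions that violate a single cap (substitute x_i' = x_i − (cap_i+1)): x_1 ≥ 3 gives C(8,3) = 56; x_2 ≥ 5 gives C(6,3) = 20; x_3 ≥ 3 gives C(8,3) = 56; x_4 ≥ 5 gives C(6,3) = 20. Together 152.
Add back pairs where two caps are both exceeded: 1 + 10 + 1 + 1 + 0 + 1 = 14.
By inclusion–exclusion the count is 165 − 152 + 14 = 27.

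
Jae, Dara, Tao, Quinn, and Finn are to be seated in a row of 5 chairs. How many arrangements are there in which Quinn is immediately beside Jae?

Treat {Quinn, Jae} as a single unit. There are 4 units to order, and the pair itself can be ordered 2 ways.
So the count is 2·(4)! = 48.

48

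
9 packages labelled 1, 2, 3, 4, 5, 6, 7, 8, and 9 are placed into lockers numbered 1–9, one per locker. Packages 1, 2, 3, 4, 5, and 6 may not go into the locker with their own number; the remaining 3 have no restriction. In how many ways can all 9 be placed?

183822

Let Aᵢ (for 1 ≤ i ≤ 6) be the placements that put package i in its forbidden locker. Any j of these fix j positions, leaving (9−j)! ways to fill the rest, and there are C(6,j) ways to pick which j.
By inclusion–exclusion, the number of valid placements is Σ_{j=0}^{6} (−1)^j C(6,j)·(9−j)!.
Computing: 362880 − 241920 + 75600 − 14400 + 1800 − 144 + 6 = 183822.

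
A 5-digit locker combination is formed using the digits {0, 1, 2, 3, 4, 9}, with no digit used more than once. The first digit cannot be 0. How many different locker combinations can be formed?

600

The first digit has 6−1 = 5 choices (anything except 0).
The remaining 4 digits are filled from the other 5 symbols without repetition: 5 × 4 × 3 × 2 = 120.
Total: 5 × 120 = 600.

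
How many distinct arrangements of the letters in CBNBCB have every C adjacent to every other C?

20

Treat the 2 copies of C as a single block. The multiset to arrange is then {CC, B, B, B, N}, 5 items in all.
That gives (5)!/(3!) = 20 arrangements.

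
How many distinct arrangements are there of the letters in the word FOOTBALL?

The 8 letters of FOOTBALL have repeats: L appearing twice and O appearing twice.
The number of distinct arrangements is 8!/(2!·2!) = 40320/4 = 10080.

10080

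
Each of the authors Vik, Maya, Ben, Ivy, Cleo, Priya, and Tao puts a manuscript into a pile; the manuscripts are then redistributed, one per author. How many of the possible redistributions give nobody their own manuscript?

This is the derangement count D_7: permutations of 7 items with no fixed point.
By inclusion–exclusion this is Σ_{j=0}^{7} (−1)^j C(7,j)·(7−j)!.
Computing: 5040 − 5040 + 2520 − 840 + 210 − 42 + 7 − 1 = 1854.

1854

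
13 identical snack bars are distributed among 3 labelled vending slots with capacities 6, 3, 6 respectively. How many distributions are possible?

6

By stars and bars, unrestricted non-negative solutions to x_1+…+x_3 = 13 number C(13+2,2) = 105.
Subtract solutions that violate a single cap (substitute x_i' = x_i − (cap_i+1)): x_1 ≥ 7 gives C(8,2) = 28; x_2 ≥ 4 gives C(11,2) = 55; x_3 ≥ 7 gives C(8,2) = 28. Together 111.
Add back pairs where two caps are both exceeded: 6 + 0 + 6 = 12.
By inclusion–exclusion the count is 105 − 111 + 12 = 6.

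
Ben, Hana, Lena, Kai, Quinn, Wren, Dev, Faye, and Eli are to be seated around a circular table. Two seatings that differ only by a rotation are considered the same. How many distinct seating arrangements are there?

Fix one person's seat to break rotational symmetry; the remaining 8 people can be arranged in (8)! = 40320 ways.

40320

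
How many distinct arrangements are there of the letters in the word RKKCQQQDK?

10080

Letter multiplicities in RKKCQQQDK: C×1, D×1, K×3, Q×3, R×1.
Dividing 9! = 362880 by 3!·3! = 36 for the repeated letters gives 10080.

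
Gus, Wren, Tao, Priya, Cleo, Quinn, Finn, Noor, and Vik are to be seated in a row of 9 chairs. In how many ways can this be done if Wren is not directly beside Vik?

282240

There are 9! = 362880 arrangements in all. If Wren and Vik are adjacent, merging them into one block gives 2·(8)! = 80640 arrangements.
So 362880 − 80640 = 282240 arrangements keep them apart.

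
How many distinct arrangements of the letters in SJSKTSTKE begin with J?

1680

With the first slot taken by J, it remains to arrange the other 8 letters (SSKTSTKE).
Those 8 letters have K appearing twice, S appearing 3 times, and T appearing twice, giving (8)!/(3!·2!·2!) = 1680.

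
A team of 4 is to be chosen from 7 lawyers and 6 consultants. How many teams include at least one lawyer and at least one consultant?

665

With no constraint there are C(13,4) = 715 possible selections.
Selections missing a whole group: no lawyers → C(6,4) = 15; no consultants → C(7,4) = 35.
Both groups omitted at once is impossible, so 715 − 50 = 665.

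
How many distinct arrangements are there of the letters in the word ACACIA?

Letter multiplicities in ACACIA: A×3, C×2, I×1.
Dividing 6! = 720 by 3!·2! = 12 for the repeated letters gives 60.

60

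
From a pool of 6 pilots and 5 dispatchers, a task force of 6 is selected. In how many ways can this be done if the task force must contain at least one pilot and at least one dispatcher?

Unrestricted: C(11,6) = 462 ways to pick any 6 of the 11.
Selections missing a whole group: no pilots → C(5,6) = 0; no dispatchers → C(6,6) = 1.
Both groups omitted at once is impossible, so 462 − 1 = 461.

461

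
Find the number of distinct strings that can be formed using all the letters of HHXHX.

10

Letter multiplicities in HHXHX: H×3, X×2.
Dividing 5! = 120 by 3!·2! = 12 for the repeated letters gives 10.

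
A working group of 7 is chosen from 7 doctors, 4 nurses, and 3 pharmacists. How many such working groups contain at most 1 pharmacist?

Split by how many pharmacists are chosen (0 through 1).
Sum: C(3,0)·C(11,7) + C(3,1)·C(11,6) = 330 + 1386 = 1716.

1716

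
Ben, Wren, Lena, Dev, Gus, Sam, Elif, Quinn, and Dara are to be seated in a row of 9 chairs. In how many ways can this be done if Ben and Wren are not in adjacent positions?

282240

Of the 9! = 362880 arrangements, those with Ben and Wren adjacent number 2 × 8! = 80640 (treat the pair as a block with 2 internal orders).
So 362880 − 80640 = 282240 arrangements keep them apart.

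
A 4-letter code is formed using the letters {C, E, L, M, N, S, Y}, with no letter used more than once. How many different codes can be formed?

With no repetition, fill the 4 letters in order: 7 choices, then 6, down to 4.
That product is 7 × 6 × 5 × 4 = 840.

840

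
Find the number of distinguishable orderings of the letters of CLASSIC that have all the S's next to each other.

360

Treat the 2 copies of S as a single block. The multiset to arrange is then {SS, A, C, C, I, L}, 6 items in all.
That gives (6)!/(2!) = 360 arrangements.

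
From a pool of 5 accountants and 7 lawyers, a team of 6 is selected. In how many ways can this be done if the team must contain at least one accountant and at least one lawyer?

Total 6-person selections from all 12: C(12,6) = 924.
Selections missing a whole group: no accountants → C(7,6) = 7; no lawyers → C(5,6) = 0.
Both groups omitted at once is impossible, so 924 − 7 = 917.

917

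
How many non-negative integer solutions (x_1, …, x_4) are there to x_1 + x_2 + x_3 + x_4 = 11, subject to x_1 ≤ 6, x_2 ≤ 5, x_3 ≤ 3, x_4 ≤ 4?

Without the upper bounds there are C(14,3) = 364 ways to split 11 among 4 variables.
Subtract solutions that violate a single cap (substitute x_i' = x_i − (cap_i+1)): x_1 ≥ 7 gives C(7,3) = 35; x_2 ≥ 6 gives C(8,3) = 56; x_3 ≥ 4 gives C(10,3) = 120; x_4 ≥ 5 gives C(9,3) = 84. Together 295.
Add back pairs where two caps are both exceeded: 0 + 1 + 0 + 4 + 1 + 10 = 16.
By inclusion–exclusion the count is 364 − 295 + 16 = 85.

85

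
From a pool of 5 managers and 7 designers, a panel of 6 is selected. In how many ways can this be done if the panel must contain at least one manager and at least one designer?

917

Unrestricted: C(12,6) = 924 ways to pick any 6 of the 12.
Subtract selections that omit an entire group: no managers → C(7,6) = 7; no designers → C(5,6) = 0.
Both groups omitted at once is impossible, so 924 − 7 = 917.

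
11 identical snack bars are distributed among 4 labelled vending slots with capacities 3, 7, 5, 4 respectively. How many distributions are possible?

99

By stars and bars, unrestricted non-negative solutions to x_1+…+x_4 = 11 number C(11+3,3) = 364.
Subtract solutions that violate a single cap (substitute x_i' = x_i − (cap_i+1)): x_1 ≥ 4 gives C(10,3) = 120; x_2 ≥ 8 gives C(6,3) = 20; x_3 ≥ 6 gives C(8,3) = 56; x_4 ≥ 5 gives C(9,3) = 84. Together 280.
Add back pairs where two caps are both exceeded: 0 + 4 + 10 + 0 + 0 + 1 = 15.
By inclusion–exclusion the count is 364 − 280 + 15 = 99.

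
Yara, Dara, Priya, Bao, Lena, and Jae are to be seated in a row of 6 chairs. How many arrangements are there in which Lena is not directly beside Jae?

480

Of the 6! = 720 arrangements, those with Lena and Jae adjacent number 2 × 5! = 240 (treat the pair as a block with 2 internal orders).
So 720 − 240 = 480 arrangements keep them apart.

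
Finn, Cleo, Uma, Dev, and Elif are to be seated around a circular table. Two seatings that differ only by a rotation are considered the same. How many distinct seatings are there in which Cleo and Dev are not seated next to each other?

12

Without the restriction there are (4)! = 24 seatings.
Those with Cleo next to Dev: fuse the pair into one unit and seat 4 units around a circle — 2·(3)! = 12.
Subtracting, 24 − 12 = 12.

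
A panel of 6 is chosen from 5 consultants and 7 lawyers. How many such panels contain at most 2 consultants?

462

Split by how many consultants are chosen (0 through 2).
Sum: C(5,0)·C(7,6) + C(5,1)·C(7,5) + C(5,2)·C(7,4) = 7 + 105 + 350 = 462.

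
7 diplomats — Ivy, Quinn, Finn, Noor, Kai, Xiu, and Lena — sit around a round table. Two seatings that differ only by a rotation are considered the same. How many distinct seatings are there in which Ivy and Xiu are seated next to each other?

Treat {Ivy, Xiu} as one unit (2 internal orders) and seat the resulting 6 units around the table: (5)! circular arrangements.
So 2 × (5)! = 2 × 120 = 240.

240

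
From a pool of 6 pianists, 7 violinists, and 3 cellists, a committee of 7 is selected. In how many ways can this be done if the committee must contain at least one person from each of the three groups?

9569

Total 7-person selections from all 16: C(16,7) = 11440.
Subtract selections that omit an entire group: no pianists → C(10,7) = 120; no violinists → C(9,7) = 36; no cellists → C(13,7) = 1716.
Add back selections omitting two groups (i.e. drawn from a single group): C(6,7) + C(7,7) + C(3,7) = 1.
By inclusion–exclusion: 11440 − 1872 + 1 = 9569.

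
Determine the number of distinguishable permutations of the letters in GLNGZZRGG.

7560

Letter multiplicities in GLNGZZRGG: G×4, L×1, N×1, R×1, Z×2.
The number of distinct arrangements is 9!/(4!·2!) = 362880/48 = 7560.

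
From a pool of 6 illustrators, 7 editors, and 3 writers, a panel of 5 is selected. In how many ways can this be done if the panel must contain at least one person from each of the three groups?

2730

Total 5-person selections from all 16: C(16,5) = 4368.
Selections missing a whole group: no illustrators → C(10,5) = 252; no editors → C(9,5) = 126; no writers → C(13,5) = 1287.
Add back selections omitting two groups (i.e. drawn from a single group): C(6,5) + C(7,5) + C(3,5) = 27.
By inclusion–exclusion: 4368 − 1665 + 27 = 2730.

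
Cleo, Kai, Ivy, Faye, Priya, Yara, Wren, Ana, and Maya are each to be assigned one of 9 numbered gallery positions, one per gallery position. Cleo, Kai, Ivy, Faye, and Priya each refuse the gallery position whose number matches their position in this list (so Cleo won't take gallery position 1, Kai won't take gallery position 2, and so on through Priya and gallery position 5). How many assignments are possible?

Let Aᵢ (for 1 ≤ i ≤ 5) be the placements that put person i in their forbidden gallery position. Any j of these fix j positions, leaving (9−j)! ways to fill the rest, and there are C(5,j) ways to pick which j.
By inclusion–exclusion, the number of valid placements is Σ_{j=0}^{5} (−1)^j C(5,j)·(9−j)!.
Computing: 362880 − 201600 + 50400 − 7200 + 600 − 24 = 205056.

205056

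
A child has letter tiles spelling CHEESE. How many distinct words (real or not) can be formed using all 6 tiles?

The 6 letters of CHEESE have repeats: E appearing 3 times.
So there are 6! / (3!) = 120 distinguishable arrangements.

120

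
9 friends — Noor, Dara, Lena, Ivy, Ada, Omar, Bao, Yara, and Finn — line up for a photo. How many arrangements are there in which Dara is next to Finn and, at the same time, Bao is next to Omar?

Treat {Dara,Finn} as one block (2 orders) and {Bao,Omar} as another (2 orders).
That leaves 7 units to arrange: 2 × 2 × 7! = 4 × 5040 = 20160.

20160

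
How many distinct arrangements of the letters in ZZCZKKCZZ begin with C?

With the first slot taken by C, it remains to arrange the other 8 letters (ZZZKKCZZ).
Those 8 letters have K appearing twice and Z appearing 5 times, giving (8)!/(5!·2!) = 168.

168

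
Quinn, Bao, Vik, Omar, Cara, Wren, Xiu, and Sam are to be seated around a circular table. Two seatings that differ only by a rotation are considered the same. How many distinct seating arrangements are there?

Seat Quinn anywhere (absorbing the rotational symmetry), then permute the other 7: (7)! = 5040.

5040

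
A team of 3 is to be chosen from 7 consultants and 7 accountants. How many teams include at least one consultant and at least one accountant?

With no constraint there are C(14,3) = 364 possible selections.
Subtract selections that omit an entire group: no consultants → C(7,3) = 35; no accountants → C(7,3) = 35.
Both groups omitted at once is impossible, so 364 − 70 = 294.

294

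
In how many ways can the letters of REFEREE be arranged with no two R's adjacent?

75

There are 7!/(4!·2!) = 105 arrangements of REFEREE in total.
Arrangements with the R's together: treat RR as one letter, giving (6)!/(4!) = 30.
Hence 105 − 30 = 75.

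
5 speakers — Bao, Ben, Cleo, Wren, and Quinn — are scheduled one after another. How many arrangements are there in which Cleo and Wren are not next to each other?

72

Of the 5! = 120 arrangements, those with Cleo and Wren adjacent number 2 × 4! = 48 (treat the pair as a block with 2 internal orders).
So 120 − 48 = 72 arrangements keep them apart.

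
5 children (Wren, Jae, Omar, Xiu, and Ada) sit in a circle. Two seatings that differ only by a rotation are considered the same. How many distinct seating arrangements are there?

24

Seat Wren anywhere (absorbing the rotational symmetry), then permute the other 4: (4)! = 24.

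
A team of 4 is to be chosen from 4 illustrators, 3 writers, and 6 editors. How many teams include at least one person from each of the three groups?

360

With no constraint there are C(13,4) = 715 possible selections.
Selections missing a whole group: no illustrators → C(9,4) = 126; no writers → C(10,4) = 210; no editors → C(7,4) = 35.
Add back selections omitting two groups (i.e. drawn from a single group): C(4,4) + C(3,4) + C(6,4) = 16.
By inclusion–exclusion: 715 − 371 + 16 = 360.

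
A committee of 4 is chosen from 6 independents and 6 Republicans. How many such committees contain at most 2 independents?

360

Split by how many independents are chosen (0 through 2).
Sum: C(6,0)·C(6,4) + C(6,1)·C(6,3) + C(6,2)·C(6,2) = 15 + 120 + 225 = 360.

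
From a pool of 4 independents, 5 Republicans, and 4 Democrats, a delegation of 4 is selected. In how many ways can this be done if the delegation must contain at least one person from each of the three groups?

With no constraint there are C(13,4) = 715 possible selections.
Subtract selections that omit an entire group: no independents → C(9,4) = 126; no Republicans → C(8,4) = 70; no Democrats → C(9,4) = 126.
Add back selections omitting two groups (i.e. drawn from a single group): C(4,4) + C(5,4) + C(4,4) = 7.
By inclusion–exclusion: 715 − 322 + 7 = 400.

400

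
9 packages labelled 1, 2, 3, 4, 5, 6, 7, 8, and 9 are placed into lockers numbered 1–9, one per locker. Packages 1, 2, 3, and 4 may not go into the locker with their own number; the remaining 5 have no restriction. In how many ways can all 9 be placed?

229080

Let Aᵢ (for 1 ≤ i ≤ 4) be the placements that put package i in its forbidden locker. Any j of these fix j positions, leaving (9−j)! ways to fill the rest, and there are C(4,j) ways to pick which j.
By inclusion–exclusion, the number of valid placements is Σ_{j=0}^{4} (−1)^j C(4,j)·(9−j)!.
Computing: 362880 − 161280 + 30240 − 2880 + 120 = 229080.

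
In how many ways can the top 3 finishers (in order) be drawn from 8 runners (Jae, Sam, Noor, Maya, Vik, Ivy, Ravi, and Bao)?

336

This is an ordered selection of 3 from 8: P(8,3).
That gives 8 × 7 × 6 = 336.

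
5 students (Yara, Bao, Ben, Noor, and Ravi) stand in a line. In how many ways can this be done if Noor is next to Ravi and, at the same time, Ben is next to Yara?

24

Treat {Noor,Ravi} as one block (2 orders) and {Ben,Yara} as another (2 orders).
That leaves 3 units to arrange: 2 × 2 × 3! = 4 × 6 = 24.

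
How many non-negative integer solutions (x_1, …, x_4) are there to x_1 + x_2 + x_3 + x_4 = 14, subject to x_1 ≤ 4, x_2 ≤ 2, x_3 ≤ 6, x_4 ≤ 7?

45

By stars and bars, unrestricted non-negative solutions to x_1+…+x_4 = 14 number C(14+3,3) = 680.
Subtract solutions that violate a single cap (substitute x_i' = x_i − (cap_i+1)): x_1 ≥ 5 gives C(12,3) = 220; x_2 ≥ 3 gives C(14,3) = 364; x_3 ≥ 7 gives C(10,3) = 120; x_4 ≥ 8 gives C(9,3) = 84. Together 788.
Add back pairs where two caps are both exceeded: 84 + 10 + 4 + 35 + 20 + 0 = 153.
By inclusion–exclusion the count is 680 − 788 + 153 = 45.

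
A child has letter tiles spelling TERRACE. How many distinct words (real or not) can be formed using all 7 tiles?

1260

Letter multiplicities in TERRACE: A×1, C×1, E×2, R×2, T×1.
So there are 7! / (2!·2!) = 1260 distinguishable arrangements.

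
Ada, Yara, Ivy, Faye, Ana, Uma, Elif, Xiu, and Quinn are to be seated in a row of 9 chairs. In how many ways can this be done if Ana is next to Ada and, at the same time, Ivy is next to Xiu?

20160

Treat {Ana,Ada} as one block (2 orders) and {Ivy,Xiu} as another (2 orders).
That leaves 7 units to arrange: 2 × 2 × 7! = 4 × 5040 = 20160.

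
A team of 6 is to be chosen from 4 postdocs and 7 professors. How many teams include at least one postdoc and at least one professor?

455

With no constraint there are C(11,6) = 462 possible selections.
Subtract selections that omit an entire group: no postdocs → C(7,6) = 7; no professors → C(4,6) = 0.
Both groups omitted at once is impossible, so 462 − 7 = 455.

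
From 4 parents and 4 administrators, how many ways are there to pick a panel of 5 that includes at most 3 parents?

Split by how many parents are chosen (0 through 3).
Sum: C(4,0)·C(4,5) + C(4,1)·C(4,4) + C(4,2)·C(4,3) + C(4,3)·C(4,2) = 0 + 4 + 24 + 24 = 52.

52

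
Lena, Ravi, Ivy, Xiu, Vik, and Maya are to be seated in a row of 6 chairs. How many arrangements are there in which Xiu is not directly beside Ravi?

480

There are 6! = 720 arrangements in all. If Xiu and Ravi are adjacent, merging them into one block gives 2·(5)! = 240 arrangements.
Complementary counting: 720 − 240 = 480.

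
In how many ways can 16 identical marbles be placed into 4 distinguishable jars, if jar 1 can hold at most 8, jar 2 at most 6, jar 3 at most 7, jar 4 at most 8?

By stars and bars, unrestricted non-negative solutions to x_1+…+x_4 = 16 number C(16+3,3) = 969.
Subtract solutions that violate a single cap (substitute x_i' = x_i − (cap_i+1)): x_1 ≥ 9 gives C(10,3) = 120; x_2 ≥ 7 gives C(12,3) = 220; x_3 ≥ 8 gives C(11,3) = 165; x_4 ≥ 9 gives C(10,3) = 120. Together 625.
Add back pairs where two caps are both exceeded: 1 + 0 + 0 + 4 + 1 + 0 = 6.
By inclusion–exclusion the count is 969 − 625 + 6 = 350.

350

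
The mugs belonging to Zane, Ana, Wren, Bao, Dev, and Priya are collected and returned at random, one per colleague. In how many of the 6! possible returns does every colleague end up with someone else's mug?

Count assignments avoiding every fixed point. For any j of the 6 colleagues fixed to their own mug, the other 6−j can be arranged in (6−j)! ways.
By inclusion–exclusion this is Σ_{j=0}^{6} (−1)^j C(6,j)·(6−j)!.
Computing: 720 − 720 + 360 − 120 + 30 − 6 + 1 = 265.

265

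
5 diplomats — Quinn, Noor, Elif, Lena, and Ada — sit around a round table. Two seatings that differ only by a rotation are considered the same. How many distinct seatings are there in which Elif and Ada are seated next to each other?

Treat {Elif, Ada} as one unit (2 internal orders) and seat the resulting 4 units around the table: (3)! circular arrangements.
So 2 × (3)! = 2 × 6 = 12.

12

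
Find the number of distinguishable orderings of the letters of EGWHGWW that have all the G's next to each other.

Treat the 2 copies of G as a single block. The multiset to arrange is then {GG, E, H, W, W, W}, 6 items in all.
That gives (6)!/(3!) = 120 arrangements.

120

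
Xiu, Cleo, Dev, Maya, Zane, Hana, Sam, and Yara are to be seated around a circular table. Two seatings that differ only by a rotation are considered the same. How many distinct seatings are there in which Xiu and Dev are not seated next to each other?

Without the restriction there are (7)! = 5040 seatings.
Those with Xiu next to Dev: fuse the pair into one unit and seat 7 units around a circle — 2·(6)! = 1440.
Subtracting, 5040 − 1440 = 3600.

3600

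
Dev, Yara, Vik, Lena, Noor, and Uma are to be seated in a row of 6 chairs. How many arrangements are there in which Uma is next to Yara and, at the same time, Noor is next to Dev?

Treat {Uma,Yara} as one block (2 orders) and {Noor,Dev} as another (2 orders).
That leaves 4 units to arrange: 2 × 2 × 4! = 4 × 24 = 96.

96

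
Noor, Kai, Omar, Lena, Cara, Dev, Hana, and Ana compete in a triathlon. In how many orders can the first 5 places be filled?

This is an ordered selection of 5 from 8: P(8,5).
That gives 8 × 7 × 6 × 5 × 4 = 6720.

6720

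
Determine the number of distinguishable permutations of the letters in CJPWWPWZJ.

15120

CJPWWPWZJ has 9 letters with J appearing twice, P appearing twice, and W appearing 3 times.
So there are 9! / (3!·2!·2!) = 15120 distinguishable arrangements.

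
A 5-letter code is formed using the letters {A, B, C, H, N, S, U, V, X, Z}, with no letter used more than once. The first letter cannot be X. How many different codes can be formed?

The first letter has 10−1 = 9 choices (anything except X).
The remaining 4 letters are filled from the other 9 symbols without repetition: 9 × 8 × 7 × 6 = 3024.
Total: 9 × 3024 = 27216.

27216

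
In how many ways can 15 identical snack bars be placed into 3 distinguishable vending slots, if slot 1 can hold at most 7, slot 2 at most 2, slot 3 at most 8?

By stars and bars, unrestricted non-negative solutions to x_1+…+x_3 = 15 number C(15+2,2) = 136.
Subtract solutions that violate a single cap (substitute x_i' = x_i − (cap_i+1)): x_1 ≥ 8 gives C(9,2) = 36; x_2 ≥ 3 gives C(14,2) = 91; x_3 ≥ 9 gives C(8,2) = 28. Together 155.
Add back pairs where two caps are both exceeded: 15 + 0 + 10 = 25.
By inclusion–exclusion the count is 136 − 155 + 25 = 6.

6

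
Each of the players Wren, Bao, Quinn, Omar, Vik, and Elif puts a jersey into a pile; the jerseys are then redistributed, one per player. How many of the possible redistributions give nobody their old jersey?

Count assignments avoiding every fixed point. For any j of the 6 players fixed to their old jersey, the other 6−j can be arranged in (6−j)! ways.
By inclusion–exclusion this is Σ_{j=0}^{6} (−1)^j C(6,j)·(6−j)!.
Computing: 720 − 720 + 360 − 120 + 30 − 6 + 1 = 265.

265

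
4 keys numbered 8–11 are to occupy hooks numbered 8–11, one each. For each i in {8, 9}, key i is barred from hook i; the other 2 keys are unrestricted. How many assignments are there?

Let Aᵢ (for i ∈ {8, 9}) be the placements that put key i in its forbidden hook. Any j of these fix j positions, leaving (4−j)! ways to fill the rest, and there are C(2,j) ways to pick which j.
By inclusion–exclusion, the number of valid placements is Σ_{j=0}^{2} (−1)^j C(2,j)·(4−j)!.
Computing: 24 − 12 + 2 = 14.

14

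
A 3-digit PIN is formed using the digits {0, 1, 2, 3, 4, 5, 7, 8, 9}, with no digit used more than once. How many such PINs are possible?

With no repetition, fill the 3 digits in order: 9 choices, then 8, down to 7.
That product is 9 × 8 × 7 = 504.

504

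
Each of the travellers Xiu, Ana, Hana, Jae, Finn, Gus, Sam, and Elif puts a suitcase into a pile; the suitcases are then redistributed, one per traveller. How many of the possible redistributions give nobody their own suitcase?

This is the derangement count D_8: permutations of 8 items with no fixed point.
By inclusion–exclusion this is Σ_{j=0}^{8} (−1)^j C(8,j)·(8−j)!.
Computing: 40320 − 40320 + 20160 − 6720 + 1680 − 336 + 56 − 8 + 1 = 14833.

14833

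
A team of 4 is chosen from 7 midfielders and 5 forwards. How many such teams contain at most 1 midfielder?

75

Split by how many midfielders are chosen (0 through 1).
Sum: C(7,0)·C(5,4) + C(7,1)·C(5,3) = 5 + 70 = 75.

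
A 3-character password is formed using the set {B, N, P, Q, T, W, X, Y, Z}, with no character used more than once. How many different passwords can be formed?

This is a permutation of 3 out of 9: P(9,3) = 9!/6!.
9 × 8 × 7 = 504.

504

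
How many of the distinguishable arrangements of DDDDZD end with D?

Fix D in the last position and arrange the remaining 5 letters.
Those 5 letters have D appearing 4 times, giving (5)!/(4!) = 5.

5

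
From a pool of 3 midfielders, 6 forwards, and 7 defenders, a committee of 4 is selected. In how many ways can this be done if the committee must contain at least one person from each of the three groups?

819

Unrestricted: C(16,4) = 1820 ways to pick any 4 of the 16.
Subtract selections that omit an entire group: no midfielders → C(13,4) = 715; no forwards → C(10,4) = 210; no defenders → C(9,4) = 126.
Add back selections omitting two groups (i.e. drawn from a single group): C(3,4) + C(6,4) + C(7,4) = 50.
By inclusion–exclusion: 1820 − 1051 + 50 = 819.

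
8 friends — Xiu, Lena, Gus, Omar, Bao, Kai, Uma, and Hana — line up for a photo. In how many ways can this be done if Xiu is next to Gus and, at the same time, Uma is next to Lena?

2880

Treat {Xiu,Gus} as one block (2 orders) and {Uma,Lena} as another (2 orders).
That leaves 6 units to arrange: 2 × 2 × 6! = 4 × 720 = 2880.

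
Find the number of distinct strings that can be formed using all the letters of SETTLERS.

5040

SETTLERS has 8 letters with E appearing twice, S appearing twice, and T appearing twice.
The number of distinct arrangements is 8!/(2!·2!·2!) = 40320/8 = 5040.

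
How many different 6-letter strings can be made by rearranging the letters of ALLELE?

The 6 letters of ALLELE have repeats: E appearing twice and L appearing 3 times.
The number of distinct arrangements is 6!/(3!·2!) = 720/12 = 60.

60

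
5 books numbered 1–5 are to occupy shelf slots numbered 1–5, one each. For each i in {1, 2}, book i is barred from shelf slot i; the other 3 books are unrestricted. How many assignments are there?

Let Aᵢ (for i ∈ {1, 2}) be the placements that put book i in its forbidden shelf slot. Any j of these fix j positions, leaving (5−j)! ways to fill the rest, and there are C(2,j) ways to pick which j.
By inclusion–exclusion, the number of valid placements is Σ_{j=0}^{2} (−1)^j C(2,j)·(5−j)!.
Computing: 120 − 48 + 6 = 78.

78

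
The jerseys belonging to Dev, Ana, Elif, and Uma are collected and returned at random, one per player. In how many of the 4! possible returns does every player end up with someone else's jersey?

Count assignments avoiding every fixed point. For any j of the 4 players fixed to their old jersey, the other 4−j can be arranged in (4−j)! ways.
By inclusion–exclusion this is Σ_{j=0}^{4} (−1)^j C(4,j)·(4−j)!.
Computing: 24 − 24 + 12 − 4 + 1 = 9.

9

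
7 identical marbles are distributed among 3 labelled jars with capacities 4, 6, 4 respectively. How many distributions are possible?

Without the upper bounds there are C(9,2) = 36 ways to split 7 among 3 jars.
Subtract solutions that violate a single cap (substitute x_i' = x_i − (cap_i+1)): x_1 ≥ 5 gives C(4,2) = 6; x_2 ≥ 7 gives C(2,2) = 1; x_3 ≥ 5 gives C(4,2) = 6. Together 13.
No two caps can be exceeded simultaneously, so the pair terms are all 0.
By inclusion–exclusion the count is 36 − 13 + 0 = 23.

23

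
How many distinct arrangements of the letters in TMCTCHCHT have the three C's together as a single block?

Treat the 3 copies of C as a single block. The multiset to arrange is then {CCC, H, H, M, T, T, T}, 7 items in all.
That gives (7)!/(3!·2!) = 420 arrangements.

420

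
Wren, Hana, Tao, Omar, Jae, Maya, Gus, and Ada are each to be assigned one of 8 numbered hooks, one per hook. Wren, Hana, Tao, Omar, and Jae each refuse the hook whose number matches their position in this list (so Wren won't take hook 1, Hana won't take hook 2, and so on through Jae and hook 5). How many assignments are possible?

21234

Let Aᵢ (for 1 ≤ i ≤ 5) be the placements that put person i in their forbidden hook. Any j of these fix j positions, leaving (8−j)! ways to fill the rest, and there are C(5,j) ways to pick which j.
By inclusion–exclusion, the number of valid placements is Σ_{j=0}^{5} (−1)^j C(5,j)·(8−j)!.
Computing: 40320 − 25200 + 7200 − 1200 + 120 − 6 = 21234.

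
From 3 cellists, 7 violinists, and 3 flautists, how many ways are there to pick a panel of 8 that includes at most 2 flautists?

1035

Split by how many flautists are chosen (0 through 2).
Sum: C(3,0)·C(10,8) + C(3,1)·C(10,7) + C(3,2)·C(10,6) = 45 + 360 + 630 = 1035.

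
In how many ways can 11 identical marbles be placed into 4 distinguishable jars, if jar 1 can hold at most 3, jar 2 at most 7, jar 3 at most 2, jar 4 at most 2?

18

Without the upper bounds there are C(14,3) = 364 ways to split 11 among 4 jars.
Subtract solutions that violate a single cap (substitute x_i' = x_i − (cap_i+1)): x_1 ≥ 4 gives C(10,3) = 120; x_2 ≥ 8 gives C(6,3) = 20; x_3 ≥ 3 gives C(11,3) = 165; x_4 ≥ 3 gives C(11,3) = 165. Together 470.
Add back pairs where two caps are both exceeded: 0 + 35 + 35 + 1 + 1 + 56 = 128.
Subtract triples: 0 + 0 + 4 + 0 = 4.
By inclusion–exclusion the count is 364 − 470 + 128 − 4 = 18.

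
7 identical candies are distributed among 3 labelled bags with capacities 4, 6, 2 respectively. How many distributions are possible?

14

Ignoring the caps, the number of non-negative solutions to x_1+…+x_3 = 7 is C(9,2) = 36.
Subtract solutions that violate a single cap (substitute x_i' = x_i − (cap_i+1)): x_1 ≥ 5 gives C(4,2) = 6; x_2 ≥ 7 gives C(2,2) = 1; x_3 ≥ 3 gives C(6,2) = 15. Together 22.
No two caps can be exceeded simultaneously, so the pair terms are all 0.
By inclusion–exclusion the count is 36 − 22 + 0 = 14.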